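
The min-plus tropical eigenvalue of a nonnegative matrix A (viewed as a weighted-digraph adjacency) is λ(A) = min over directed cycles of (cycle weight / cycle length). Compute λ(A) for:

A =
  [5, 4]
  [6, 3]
λ(A) = 3

Enumerate directed cycles and compute their means (weight / length). Sample:
  cycle 0 → 0: weight = 5, length = 1, mean = 5/1 ≈ 5.000
  cycle 1 → 1: weight = 3, length = 1, mean = 3/1 ≈ 3.000
  cycle 0 → 1 → 0: weight = 10, length = 2, mean = 10/2 ≈ 5.000
  cycle 1 → 0 → 1: weight = 10, length = 2, mean = 10/2 ≈ 5.000
Minimum mean = 3.000, attained e.g. along the cycle 1 → 1 with weight 3 and length 1. So λ(A) = 3/1 = 3.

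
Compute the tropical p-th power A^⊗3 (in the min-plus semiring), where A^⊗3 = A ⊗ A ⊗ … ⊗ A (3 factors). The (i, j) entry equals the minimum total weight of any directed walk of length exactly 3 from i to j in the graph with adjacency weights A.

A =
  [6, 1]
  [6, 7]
A^⊗3 =
  [13, 8]
  [13, 13]

Each entry (A^⊗3)_ij equals the minimum over all length-3 walks i = v_0 → v_1 → … → v_3 = j of Σ_t A[v_t][v_{t+1}]. For example, for (i, j) = (0, 1) we minimise over 4 possible intermediate vertex sequences; the minimum is 8, attained along the walk 0 → 1 → 0 → 1.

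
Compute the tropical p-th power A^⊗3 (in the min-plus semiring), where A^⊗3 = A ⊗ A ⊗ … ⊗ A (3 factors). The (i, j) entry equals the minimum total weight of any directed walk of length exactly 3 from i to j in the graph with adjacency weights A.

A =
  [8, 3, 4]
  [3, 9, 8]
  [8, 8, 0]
A^⊗3 =
  [12, 9, 4]
  [9, 14, 7]
  [8, 8, 0]

Each entry (A^⊗3)_ij equals the minimum over all length-3 walks i = v_0 → v_1 → … → v_3 = j of Σ_t A[v_t][v_{t+1}]. For example, for (i, j) = (0, 2) we minimise over 9 possible intermediate vertex sequences; the minimum is 4, attained along the walk 0 → 2 → 2 → 2.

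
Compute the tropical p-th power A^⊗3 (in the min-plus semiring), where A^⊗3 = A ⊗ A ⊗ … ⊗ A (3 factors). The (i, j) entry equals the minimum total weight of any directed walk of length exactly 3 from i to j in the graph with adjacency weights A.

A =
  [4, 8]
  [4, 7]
A^⊗3 =
  [12, 16]
  [12, 16]

Each entry (A^⊗3)_ij equals the minimum over all length-3 walks i = v_0 → v_1 → … → v_3 = j of Σ_t A[v_t][v_{t+1}]. For example, for (i, j) = (0, 1) we minimise over 4 possible intermediate vertex sequences; the minimum is 16, attained along the walk 0 → 0 → 0 → 1.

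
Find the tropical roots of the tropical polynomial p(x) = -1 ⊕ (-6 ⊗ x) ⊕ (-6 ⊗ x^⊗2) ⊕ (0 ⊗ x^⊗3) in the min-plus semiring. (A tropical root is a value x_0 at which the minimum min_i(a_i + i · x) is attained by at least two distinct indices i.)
Roots: {-6, 0, 5}

Each tropical root is a break point of the lower envelope of the lines y = a_i + i · x (there are 4 lines, with slopes 0, 1, ..., 3). Only the lines that attain the minimum somewhere contribute to roots; other lines are dominated. Here the surviving (envelope) indices are i = 3, i = 2, i = 1, i = 0.
Intersections between consecutive envelope lines give the roots: for adjacent envelope indices i < j the intersection is x = (a_i − a_j) / (j − i). Reading off the sorted break points: {-6, 0, 5}.
Verification: at each break x_0, at least two indices attain the minimum of min_i(a_i + i · x_0).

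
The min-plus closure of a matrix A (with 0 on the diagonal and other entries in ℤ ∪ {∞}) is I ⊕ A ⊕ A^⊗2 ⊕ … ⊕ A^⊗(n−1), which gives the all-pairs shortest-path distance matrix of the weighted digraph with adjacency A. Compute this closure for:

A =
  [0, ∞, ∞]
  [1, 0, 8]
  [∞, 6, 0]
Closure =
  [0, ∞, ∞]
  [1, 0, 8]
  [7, 6, 0]

This is the Floyd-Warshall all-pairs shortest-path computation. For each intermediate vertex k = 0, 1, …, 2, update dist[i][j] ← min(dist[i][j], dist[i][k] + dist[k][j]). The final matrix gives, for each (i, j), the minimum total weight of any directed path from i to j (possibly empty when i = j).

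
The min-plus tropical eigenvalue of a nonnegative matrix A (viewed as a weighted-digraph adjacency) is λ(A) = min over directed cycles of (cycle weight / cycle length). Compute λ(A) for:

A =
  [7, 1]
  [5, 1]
λ(A) = 1

Enumerate directed cycles and compute their means (weight / length). Sample:
  cycle 0 → 0: weight = 7, length = 1, mean = 7/1 ≈ 7.000
  cycle 1 → 1: weight = 1, length = 1, mean = 1/1 ≈ 1.000
  cycle 0 → 1 → 0: weight = 6, length = 2, mean = 6/2 ≈ 3.000
  cycle 1 → 0 → 1: weight = 6, length = 2, mean = 6/2 ≈ 3.000
Minimum mean = 1.000, attained e.g. along the cycle 1 → 1 with weight 1 and length 1. So λ(A) = 1/1 = 1.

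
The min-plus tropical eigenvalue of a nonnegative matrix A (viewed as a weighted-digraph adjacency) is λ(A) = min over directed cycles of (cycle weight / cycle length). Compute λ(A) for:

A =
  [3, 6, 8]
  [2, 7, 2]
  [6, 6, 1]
λ(A) = 1

Enumerate directed cycles and compute their means (weight / length). Sample:
  cycle 0 → 0: weight = 3, length = 1, mean = 3/1 ≈ 3.000
  cycle 1 → 1: weight = 7, length = 1, mean = 7/1 ≈ 7.000
  cycle 2 → 2: weight = 1, length = 1, mean = 1/1 ≈ 1.000
  cycle 0 → 1 → 0: weight = 8, length = 2, mean = 8/2 ≈ 4.000
  cycle 0 → 2 → 0: weight = 14, length = 2, mean = 14/2 ≈ 7.000
  cycle 1 → 0 → 1: weight = 8, length = 2, mean = 8/2 ≈ 4.000
Minimum mean = 1.000, attained e.g. along the cycle 2 → 2 with weight 1 and length 1. So λ(A) = 1/1 = 1.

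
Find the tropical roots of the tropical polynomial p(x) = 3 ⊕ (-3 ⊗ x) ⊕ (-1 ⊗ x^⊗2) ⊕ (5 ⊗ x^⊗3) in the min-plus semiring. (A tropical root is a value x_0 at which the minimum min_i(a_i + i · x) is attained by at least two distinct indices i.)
Roots: {-6, -2, 6}

Each tropical root is a break point of the lower envelope of the lines y = a_i + i · x (there are 4 lines, with slopes 0, 1, ..., 3). Only the lines that attain the minimum somewhere contribute to roots; other lines are dominated. Here the surviving (envelope) indices are i = 3, i = 2, i = 1, i = 0.
Intersections between consecutive envelope lines give the roots: for adjacent envelope indices i < j the intersection is x = (a_i − a_j) / (j − i). Reading off the sorted break points: {-6, -2, 6}.
Verification: at each break x_0, at least two indices attain the minimum of min_i(a_i + i · x_0).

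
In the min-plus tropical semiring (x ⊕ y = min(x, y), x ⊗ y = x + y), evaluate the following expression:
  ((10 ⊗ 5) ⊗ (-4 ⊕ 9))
((10 ⊗ 5) ⊗ (-4 ⊕ 9)) = 11

Expand innermost to outermost. Recall ⊕ takes the minimum of its arguments and ⊗ takes their sum. Working out the expression ((10 ⊗ 5) ⊗ (-4 ⊕ 9)) gives 11.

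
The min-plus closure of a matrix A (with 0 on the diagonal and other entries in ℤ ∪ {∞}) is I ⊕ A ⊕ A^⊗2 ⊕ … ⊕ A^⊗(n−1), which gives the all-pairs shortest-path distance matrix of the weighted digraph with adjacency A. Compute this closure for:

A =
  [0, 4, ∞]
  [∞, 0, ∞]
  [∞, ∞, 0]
Closure =
  [0, 4, ∞]
  [∞, 0, ∞]
  [∞, ∞, 0]

This is the Floyd-Warshall all-pairs shortest-path computation. For each intermediate vertex k = 0, 1, …, 2, update dist[i][j] ← min(dist[i][j], dist[i][k] + dist[k][j]). The final matrix gives, for each (i, j), the minimum total weight of any directed path from i to j (possibly empty when i = j).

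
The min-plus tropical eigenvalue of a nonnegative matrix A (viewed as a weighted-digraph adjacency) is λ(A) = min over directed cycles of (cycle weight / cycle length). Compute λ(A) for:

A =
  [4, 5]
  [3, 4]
λ(A) = 4

Enumerate directed cycles and compute their means (weight / length). Sample:
  cycle 0 → 0: weight = 4, length = 1, mean = 4/1 ≈ 4.000
  cycle 1 → 1: weight = 4, length = 1, mean = 4/1 ≈ 4.000
  cycle 0 → 1 → 0: weight = 8, length = 2, mean = 8/2 ≈ 4.000
  cycle 1 → 0 → 1: weight = 8, length = 2, mean = 8/2 ≈ 4.000
Minimum mean = 4.000, attained e.g. along the cycle 0 → 0 with weight 4 and length 1. So λ(A) = 4/1 = 4.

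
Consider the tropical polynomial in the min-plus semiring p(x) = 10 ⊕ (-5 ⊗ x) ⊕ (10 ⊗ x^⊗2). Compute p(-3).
p(-3) = -8

A tropical monomial a ⊗ x^⊗i evaluates to a + i · x. Evaluating each term at x = -3:
  Term 0 contributes 10 + 0 · -3 = 10
  Term 1 contributes -5 + 1 · -3 = -8
  Term 2 contributes 10 + 2 · -3 = 4
p(-3) = ⊕ of these = min[10, -8, 4] = -8.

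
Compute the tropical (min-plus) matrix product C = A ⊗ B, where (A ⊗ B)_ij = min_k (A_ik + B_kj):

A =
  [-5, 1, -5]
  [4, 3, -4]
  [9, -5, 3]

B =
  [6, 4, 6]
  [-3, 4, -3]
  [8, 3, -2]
A ⊗ B =
  [-2, -2, -7]
  [0, -1, -6]
  [-8, -1, -8]

Apply the min-plus product entry-by-entry:
  C[0][0] = min over k of (A[0][0] + B[0][0] = -5 + 6 = 1, A[0][1] + B[1][0] = 1 + -3 = -2, A[0][2] + B[2][0] = -5 + 8 = 3) = -2 (attained at k = 1)
  C[0][1] = min over k of (A[0][0] + B[0][1] = -5 + 4 = -1, A[0][1] + B[1][1] = 1 + 4 = 5, A[0][2] + B[2][1] = -5 + 3 = -2) = -2 (attained at k = 2)
  C[0][2] = min over k of (A[0][0] + B[0][2] = -5 + 6 = 1, A[0][1] + B[1][2] = 1 + -3 = -2, A[0][2] + B[2][2] = -5 + -2 = -7) = -7 (attained at k = 2)
  C[1][0] = min over k of (A[1][0] + B[0][0] = 4 + 6 = 10, A[1][1] + B[1][0] = 3 + -3 = 0, A[1][2] + B[2][0] = -4 + 8 = 4) = 0 (attained at k = 1)
  C[1][1] = min over k of (A[1][0] + B[0][1] = 4 + 4 = 8, A[1][1] + B[1][1] = 3 + 4 = 7, A[1][2] + B[2][1] = -4 + 3 = -1) = -1 (attained at k = 2)
  C[1][2] = min over k of (A[1][0] + B[0][2] = 4 + 6 = 10, A[1][1] + B[1][2] = 3 + -3 = 0, A[1][2] + B[2][2] = -4 + -2 = -6) = -6 (attained at k = 2)
  C[2][0] = min over k of (A[2][0] + B[0][0] = 9 + 6 = 15, A[2][1] + B[1][0] = -5 + -3 = -8, A[2][2] + B[2][0] = 3 + 8 = 11) = -8 (attained at k = 1)
  C[2][1] = min over k of (A[2][0] + B[0][1] = 9 + 4 = 13, A[2][1] + B[1][1] = -5 + 4 = -1, A[2][2] + B[2][1] = 3 + 3 = 6) = -1 (attained at k = 1)
  C[2][2] = min over k of (A[2][0] + B[0][2] = 9 + 6 = 15, A[2][1] + B[1][2] = -5 + -3 = -8, A[2][2] + B[2][2] = 3 + -2 = 1) = -8 (attained at k = 1)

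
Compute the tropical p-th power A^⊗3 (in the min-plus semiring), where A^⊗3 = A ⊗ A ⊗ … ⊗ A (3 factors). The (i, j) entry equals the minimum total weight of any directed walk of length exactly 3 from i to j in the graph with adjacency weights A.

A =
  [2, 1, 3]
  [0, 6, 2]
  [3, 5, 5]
A^⊗3 =
  [3, 2, 4]
  [1, 3, 3]
  [4, 6, 6]

Each entry (A^⊗3)_ij equals the minimum over all length-3 walks i = v_0 → v_1 → … → v_3 = j of Σ_t A[v_t][v_{t+1}]. For example, for (i, j) = (0, 2) we minimise over 9 possible intermediate vertex sequences; the minimum is 4, attained along the walk 0 → 1 → 0 → 2.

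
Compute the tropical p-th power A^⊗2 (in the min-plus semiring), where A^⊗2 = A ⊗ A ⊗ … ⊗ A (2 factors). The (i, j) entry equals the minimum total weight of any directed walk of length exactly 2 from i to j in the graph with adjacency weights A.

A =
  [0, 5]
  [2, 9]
A^⊗2 =
  [0, 5]
  [2, 7]

Each entry (A^⊗2)_ij equals the minimum over all length-2 walks i = v_0 → v_1 → … → v_2 = j of Σ_t A[v_t][v_{t+1}]. For example, for (i, j) = (0, 1) we minimise over 2 possible intermediate vertex sequences; the minimum is 5, attained along the walk 0 → 0 → 1.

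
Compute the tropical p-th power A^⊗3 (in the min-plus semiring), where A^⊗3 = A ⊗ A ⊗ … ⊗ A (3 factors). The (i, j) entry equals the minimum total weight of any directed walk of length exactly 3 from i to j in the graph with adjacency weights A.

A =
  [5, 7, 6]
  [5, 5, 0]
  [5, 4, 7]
A^⊗3 =
  [12, 11, 10]
  [9, 9, 4]
  [9, 8, 9]

Each entry (A^⊗3)_ij equals the minimum over all length-3 walks i = v_0 → v_1 → … → v_3 = j of Σ_t A[v_t][v_{t+1}]. For example, for (i, j) = (0, 2) we minimise over 9 possible intermediate vertex sequences; the minimum is 10, attained along the walk 0 → 2 → 1 → 2.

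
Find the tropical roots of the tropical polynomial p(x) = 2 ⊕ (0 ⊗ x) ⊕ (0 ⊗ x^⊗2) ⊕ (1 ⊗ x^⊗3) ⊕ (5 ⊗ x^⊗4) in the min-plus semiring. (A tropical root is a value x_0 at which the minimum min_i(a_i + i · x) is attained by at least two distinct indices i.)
Roots: {-4, -1, 0, 2}

Each tropical root is a break point of the lower envelope of the lines y = a_i + i · x (there are 5 lines, with slopes 0, 1, ..., 4). Only the lines that attain the minimum somewhere contribute to roots; other lines are dominated. Here the surviving (envelope) indices are i = 4, i = 3, i = 2, i = 1, i = 0.
Intersections between consecutive envelope lines give the roots: for adjacent envelope indices i < j the intersection is x = (a_i − a_j) / (j − i). Reading off the sorted break points: {-4, -1, 0, 2}.
Verification: at each break x_0, at least two indices attain the minimum of min_i(a_i + i · x_0).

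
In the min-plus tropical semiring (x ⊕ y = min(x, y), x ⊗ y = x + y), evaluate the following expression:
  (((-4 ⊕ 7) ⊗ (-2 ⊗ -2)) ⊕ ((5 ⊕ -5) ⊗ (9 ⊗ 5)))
(((-4 ⊕ 7) ⊗ (-2 ⊗ -2)) ⊕ ((5 ⊕ -5) ⊗ (9 ⊗ 5))) = -8

Expand innermost to outermost. Recall ⊕ takes the minimum of its arguments and ⊗ takes their sum. Working out the expression (((-4 ⊕ 7) ⊗ (-2 ⊗ -2)) ⊕ ((5 ⊕ -5) ⊗ (9 ⊗ 5))) gives -8.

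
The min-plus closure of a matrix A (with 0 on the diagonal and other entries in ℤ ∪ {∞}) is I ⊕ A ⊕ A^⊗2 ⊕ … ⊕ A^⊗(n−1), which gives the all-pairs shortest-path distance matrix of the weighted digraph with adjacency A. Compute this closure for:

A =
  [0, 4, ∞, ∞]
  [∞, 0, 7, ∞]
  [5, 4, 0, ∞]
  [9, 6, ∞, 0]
Closure =
  [0, 4, 11, ∞]
  [12, 0, 7, ∞]
  [5, 4, 0, ∞]
  [9, 6, 13, 0]

This is the Floyd-Warshall all-pairs shortest-path computation. For each intermediate vertex k = 0, 1, …, 3, update dist[i][j] ← min(dist[i][j], dist[i][k] + dist[k][j]). The final matrix gives, for each (i, j), the minimum total weight of any directed path from i to j (possibly empty when i = j).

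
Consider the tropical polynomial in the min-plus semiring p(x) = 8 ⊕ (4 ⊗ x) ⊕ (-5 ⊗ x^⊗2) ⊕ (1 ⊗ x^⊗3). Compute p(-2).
p(-2) = -9

A tropical monomial a ⊗ x^⊗i evaluates to a + i · x. Evaluating each term at x = -2:
  Term 0 contributes 8 + 0 · -2 = 8
  Term 1 contributes 4 + 1 · -2 = 2
  Term 2 contributes -5 + 2 · -2 = -9
  Term 3 contributes 1 + 3 · -2 = -5
p(-2) = ⊕ of these = min[8, 2, -9, -5] = -9.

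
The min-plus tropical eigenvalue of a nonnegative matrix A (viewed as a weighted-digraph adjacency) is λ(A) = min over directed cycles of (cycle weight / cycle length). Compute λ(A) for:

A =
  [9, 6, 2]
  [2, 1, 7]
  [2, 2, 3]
λ(A) = 1

Enumerate directed cycles and compute their means (weight / length). Sample:
  cycle 0 → 0: weight = 9, length = 1, mean = 9/1 ≈ 9.000
  cycle 1 → 1: weight = 1, length = 1, mean = 1/1 ≈ 1.000
  cycle 2 → 2: weight = 3, length = 1, mean = 3/1 ≈ 3.000
  cycle 0 → 1 → 0: weight = 8, length = 2, mean = 8/2 ≈ 4.000
  cycle 0 → 2 → 0: weight = 4, length = 2, mean = 4/2 ≈ 2.000
  cycle 1 → 0 → 1: weight = 8, length = 2, mean = 8/2 ≈ 4.000
Minimum mean = 1.000, attained e.g. along the cycle 1 → 1 with weight 1 and length 1. So λ(A) = 1/1 = 1.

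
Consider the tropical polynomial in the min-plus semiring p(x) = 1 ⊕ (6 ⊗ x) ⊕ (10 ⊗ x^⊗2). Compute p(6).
p(6) = 1

A tropical monomial a ⊗ x^⊗i evaluates to a + i · x. Evaluating each term at x = 6:
  Term 0 contributes 1 + 0 · 6 = 1
  Term 1 contributes 6 + 1 · 6 = 12
  Term 2 contributes 10 + 2 · 6 = 22
p(6) = ⊕ of these = min[1, 12, 22] = 1.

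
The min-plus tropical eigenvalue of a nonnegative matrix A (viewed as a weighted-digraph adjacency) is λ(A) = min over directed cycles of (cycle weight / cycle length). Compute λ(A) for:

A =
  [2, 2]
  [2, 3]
λ(A) = 2

Enumerate directed cycles and compute their means (weight / length). Sample:
  cycle 0 → 0: weight = 2, length = 1, mean = 2/1 ≈ 2.000
  cycle 1 → 1: weight = 3, length = 1, mean = 3/1 ≈ 3.000
  cycle 0 → 1 → 0: weight = 4, length = 2, mean = 4/2 ≈ 2.000
  cycle 1 → 0 → 1: weight = 4, length = 2, mean = 4/2 ≈ 2.000
Minimum mean = 2.000, attained e.g. along the cycle 0 → 0 with weight 2 and length 1. So λ(A) = 2/1 = 2.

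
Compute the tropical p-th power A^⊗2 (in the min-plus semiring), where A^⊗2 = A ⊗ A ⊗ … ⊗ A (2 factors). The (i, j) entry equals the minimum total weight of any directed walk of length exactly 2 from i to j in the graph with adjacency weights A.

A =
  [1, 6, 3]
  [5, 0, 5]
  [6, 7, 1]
A^⊗2 =
  [2, 6, 4]
  [5, 0, 5]
  [7, 7, 2]

Each entry (A^⊗2)_ij equals the minimum over all length-2 walks i = v_0 → v_1 → … → v_2 = j of Σ_t A[v_t][v_{t+1}]. For example, for (i, j) = (0, 2) we minimise over 3 possible intermediate vertex sequences; the minimum is 4, attained along the walk 0 → 0 → 2.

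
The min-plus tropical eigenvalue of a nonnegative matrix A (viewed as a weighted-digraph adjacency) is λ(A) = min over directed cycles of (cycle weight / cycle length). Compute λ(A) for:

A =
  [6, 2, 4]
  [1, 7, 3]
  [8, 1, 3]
λ(A) = 3/2

Enumerate directed cycles and compute their means (weight / length). Sample:
  cycle 0 → 0: weight = 6, length = 1, mean = 6/1 ≈ 6.000
  cycle 1 → 1: weight = 7, length = 1, mean = 7/1 ≈ 7.000
  cycle 2 → 2: weight = 3, length = 1, mean = 3/1 ≈ 3.000
  cycle 0 → 1 → 0: weight = 3, length = 2, mean = 3/2 ≈ 1.500
  cycle 0 → 2 → 0: weight = 12, length = 2, mean = 12/2 ≈ 6.000
  cycle 1 → 0 → 1: weight = 3, length = 2, mean = 3/2 ≈ 1.500
Minimum mean = 1.500, attained e.g. along the cycle 0 → 1 → 0 with weight 3 and length 2. So λ(A) = 3/2 = 3/2.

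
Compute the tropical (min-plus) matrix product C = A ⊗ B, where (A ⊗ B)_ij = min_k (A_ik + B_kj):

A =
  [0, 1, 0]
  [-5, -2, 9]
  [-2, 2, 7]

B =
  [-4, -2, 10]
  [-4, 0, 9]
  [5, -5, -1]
A ⊗ B =
  [-4, -5, -1]
  [-9, -7, 5]
  [-6, -4, 6]

Apply the min-plus product entry-by-entry:
  C[0][0] = min over k of (A[0][0] + B[0][0] = 0 + -4 = -4, A[0][1] + B[1][0] = 1 + -4 = -3, A[0][2] + B[2][0] = 0 + 5 = 5) = -4 (attained at k = 0)
  C[0][1] = min over k of (A[0][0] + B[0][1] = 0 + -2 = -2, A[0][1] + B[1][1] = 1 + 0 = 1, A[0][2] + B[2][1] = 0 + -5 = -5) = -5 (attained at k = 2)
  C[0][2] = min over k of (A[0][0] + B[0][2] = 0 + 10 = 10, A[0][1] + B[1][2] = 1 + 9 = 10, A[0][2] + B[2][2] = 0 + -1 = -1) = -1 (attained at k = 2)
  C[1][0] = min over k of (A[1][0] + B[0][0] = -5 + -4 = -9, A[1][1] + B[1][0] = -2 + -4 = -6, A[1][2] + B[2][0] = 9 + 5 = 14) = -9 (attained at k = 0)
  C[1][1] = min over k of (A[1][0] + B[0][1] = -5 + -2 = -7, A[1][1] + B[1][1] = -2 + 0 = -2, A[1][2] + B[2][1] = 9 + -5 = 4) = -7 (attained at k = 0)
  C[1][2] = min over k of (A[1][0] + B[0][2] = -5 + 10 = 5, A[1][1] + B[1][2] = -2 + 9 = 7, A[1][2] + B[2][2] = 9 + -1 = 8) = 5 (attained at k = 0)
  C[2][0] = min over k of (A[2][0] + B[0][0] = -2 + -4 = -6, A[2][1] + B[1][0] = 2 + -4 = -2, A[2][2] + B[2][0] = 7 + 5 = 12) = -6 (attained at k = 0)
  C[2][1] = min over k of (A[2][0] + B[0][1] = -2 + -2 = -4, A[2][1] + B[1][1] = 2 + 0 = 2, A[2][2] + B[2][1] = 7 + -5 = 2) = -4 (attained at k = 0)
  C[2][2] = min over k of (A[2][0] + B[0][2] = -2 + 10 = 8, A[2][1] + B[1][2] = 2 + 9 = 11, A[2][2] + B[2][2] = 7 + -1 = 6) = 6 (attained at k = 2)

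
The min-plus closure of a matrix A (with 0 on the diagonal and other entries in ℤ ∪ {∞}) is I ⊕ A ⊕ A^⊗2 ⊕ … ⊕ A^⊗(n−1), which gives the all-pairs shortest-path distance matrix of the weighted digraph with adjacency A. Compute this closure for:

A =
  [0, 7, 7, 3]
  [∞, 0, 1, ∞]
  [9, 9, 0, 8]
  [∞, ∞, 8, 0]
Closure =
  [0, 7, 7, 3]
  [10, 0, 1, 9]
  [9, 9, 0, 8]
  [17, 17, 8, 0]

This is the Floyd-Warshall all-pairs shortest-path computation. For each intermediate vertex k = 0, 1, …, 3, update dist[i][j] ← min(dist[i][j], dist[i][k] + dist[k][j]). The final matrix gives, for each (i, j), the minimum total weight of any directed path from i to j (possibly empty when i = j).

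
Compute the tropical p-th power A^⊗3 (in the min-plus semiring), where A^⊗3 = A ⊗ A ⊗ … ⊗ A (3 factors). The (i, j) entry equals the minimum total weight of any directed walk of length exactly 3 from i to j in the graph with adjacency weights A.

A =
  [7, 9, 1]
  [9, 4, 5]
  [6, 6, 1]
A^⊗3 =
  [8, 8, 3]
  [12, 12, 7]
  [8, 8, 3]

Each entry (A^⊗3)_ij equals the minimum over all length-3 walks i = v_0 → v_1 → … → v_3 = j of Σ_t A[v_t][v_{t+1}]. For example, for (i, j) = (0, 2) we minimise over 9 possible intermediate vertex sequences; the minimum is 3, attained along the walk 0 → 2 → 2 → 2.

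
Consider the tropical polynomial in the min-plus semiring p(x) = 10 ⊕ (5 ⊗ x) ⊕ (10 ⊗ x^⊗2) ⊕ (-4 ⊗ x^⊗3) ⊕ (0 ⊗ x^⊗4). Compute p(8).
p(8) = 10

A tropical monomial a ⊗ x^⊗i evaluates to a + i · x. Evaluating each term at x = 8:
  Term 0 contributes 10 + 0 · 8 = 10
  Term 1 contributes 5 + 1 · 8 = 13
  Term 2 contributes 10 + 2 · 8 = 26
  Term 3 contributes -4 + 3 · 8 = 20
  Term 4 contributes 0 + 4 · 8 = 32
p(8) = ⊕ of these = min[10, 13, 26, 20, 32] = 10.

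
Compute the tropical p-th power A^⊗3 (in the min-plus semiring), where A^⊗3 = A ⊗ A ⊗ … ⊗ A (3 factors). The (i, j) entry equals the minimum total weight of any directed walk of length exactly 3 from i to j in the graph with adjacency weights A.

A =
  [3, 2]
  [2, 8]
A^⊗3 =
  [7, 6]
  [6, 7]

Each entry (A^⊗3)_ij equals the minimum over all length-3 walks i = v_0 → v_1 → … → v_3 = j of Σ_t A[v_t][v_{t+1}]. For example, for (i, j) = (0, 1) we minimise over 4 possible intermediate vertex sequences; the minimum is 6, attained along the walk 0 → 1 → 0 → 1.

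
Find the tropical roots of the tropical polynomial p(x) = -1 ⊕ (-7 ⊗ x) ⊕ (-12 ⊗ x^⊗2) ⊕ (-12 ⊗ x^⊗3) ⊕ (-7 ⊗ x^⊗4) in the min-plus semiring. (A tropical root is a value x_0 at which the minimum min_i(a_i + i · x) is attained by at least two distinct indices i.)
Roots: {-5, 0, 5, 6}

Each tropical root is a break point of the lower envelope of the lines y = a_i + i · x (there are 5 lines, with slopes 0, 1, ..., 4). Only the lines that attain the minimum somewhere contribute to roots; other lines are dominated. Here the surviving (envelope) indices are i = 4, i = 3, i = 2, i = 1, i = 0.
Intersections between consecutive envelope lines give the roots: for adjacent envelope indices i < j the intersection is x = (a_i − a_j) / (j − i). Reading off the sorted break points: {-5, 0, 5, 6}.
Verification: at each break x_0, at least two indices attain the minimum of min_i(a_i + i · x_0).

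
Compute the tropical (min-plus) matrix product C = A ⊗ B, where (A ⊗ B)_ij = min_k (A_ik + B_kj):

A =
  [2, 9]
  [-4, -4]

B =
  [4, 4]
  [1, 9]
A ⊗ B =
  [6, 6]
  [-3, 0]

Apply the min-plus product entry-by-entry:
  C[0][0] = min over k of (A[0][0] + B[0][0] = 2 + 4 = 6, A[0][1] + B[1][0] = 9 + 1 = 10) = 6 (attained at k = 0)
  C[0][1] = min over k of (A[0][0] + B[0][1] = 2 + 4 = 6, A[0][1] + B[1][1] = 9 + 9 = 18) = 6 (attained at k = 0)
  C[1][0] = min over k of (A[1][0] + B[0][0] = -4 + 4 = 0, A[1][1] + B[1][0] = -4 + 1 = -3) = -3 (attained at k = 1)
  C[1][1] = min over k of (A[1][0] + B[0][1] = -4 + 4 = 0, A[1][1] + B[1][1] = -4 + 9 = 5) = 0 (attained at k = 0)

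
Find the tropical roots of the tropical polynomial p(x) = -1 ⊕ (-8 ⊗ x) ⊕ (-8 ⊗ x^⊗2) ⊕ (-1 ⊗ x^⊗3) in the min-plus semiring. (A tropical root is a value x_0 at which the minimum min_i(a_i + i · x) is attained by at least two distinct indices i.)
Roots: {-7, 0, 7}

Each tropical root is a break point of the lower envelope of the lines y = a_i + i · x (there are 4 lines, with slopes 0, 1, ..., 3). Only the lines that attain the minimum somewhere contribute to roots; other lines are dominated. Here the surviving (envelope) indices are i = 3, i = 2, i = 1, i = 0.
Intersections between consecutive envelope lines give the roots: for adjacent envelope indices i < j the intersection is x = (a_i − a_j) / (j − i). Reading off the sorted break points: {-7, 0, 7}.
Verification: at each break x_0, at least two indices attain the minimum of min_i(a_i + i · x_0).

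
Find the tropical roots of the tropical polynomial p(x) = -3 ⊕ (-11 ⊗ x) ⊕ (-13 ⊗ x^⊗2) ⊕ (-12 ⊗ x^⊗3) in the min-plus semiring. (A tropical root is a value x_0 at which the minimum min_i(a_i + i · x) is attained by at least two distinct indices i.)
Roots: {-1, 2, 8}

Each tropical root is a break point of the lower envelope of the lines y = a_i + i · x (there are 4 lines, with slopes 0, 1, ..., 3). Only the lines that attain the minimum somewhere contribute to roots; other lines are dominated. Here the surviving (envelope) indices are i = 3, i = 2, i = 1, i = 0.
Intersections between consecutive envelope lines give the roots: for adjacent envelope indices i < j the intersection is x = (a_i − a_j) / (j − i). Reading off the sorted break points: {-1, 2, 8}.
Verification: at each break x_0, at least two indices attain the minimum of min_i(a_i + i · x_0).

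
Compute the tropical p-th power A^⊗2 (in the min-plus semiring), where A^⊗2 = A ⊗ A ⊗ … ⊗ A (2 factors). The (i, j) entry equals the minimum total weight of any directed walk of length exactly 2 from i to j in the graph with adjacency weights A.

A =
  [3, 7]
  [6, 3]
A^⊗2 =
  [6, 10]
  [9, 6]

Each entry (A^⊗2)_ij equals the minimum over all length-2 walks i = v_0 → v_1 → … → v_2 = j of Σ_t A[v_t][v_{t+1}]. For example, for (i, j) = (0, 1) we minimise over 2 possible intermediate vertex sequences; the minimum is 10, attained along the walk 0 → 0 → 1.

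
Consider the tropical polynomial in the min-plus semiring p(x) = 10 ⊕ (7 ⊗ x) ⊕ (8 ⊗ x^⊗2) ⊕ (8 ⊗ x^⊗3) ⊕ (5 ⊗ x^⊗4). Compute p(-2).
p(-2) = -3

A tropical monomial a ⊗ x^⊗i evaluates to a + i · x. Evaluating each term at x = -2:
  Term 0 contributes 10 + 0 · -2 = 10
  Term 1 contributes 7 + 1 · -2 = 5
  Term 2 contributes 8 + 2 · -2 = 4
  Term 3 contributes 8 + 3 · -2 = 2
  Term 4 contributes 5 + 4 · -2 = -3
p(-2) = ⊕ of these = min[10, 5, 4, 2, -3] = -3.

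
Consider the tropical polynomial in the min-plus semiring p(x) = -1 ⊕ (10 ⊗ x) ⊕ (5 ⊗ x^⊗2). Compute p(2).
p(2) = -1

A tropical monomial a ⊗ x^⊗i evaluates to a + i · x. Evaluating each term at x = 2:
  Term 0 contributes -1 + 0 · 2 = -1
  Term 1 contributes 10 + 1 · 2 = 12
  Term 2 contributes 5 + 2 · 2 = 9
p(2) = ⊕ of these = min[-1, 12, 9] = -1.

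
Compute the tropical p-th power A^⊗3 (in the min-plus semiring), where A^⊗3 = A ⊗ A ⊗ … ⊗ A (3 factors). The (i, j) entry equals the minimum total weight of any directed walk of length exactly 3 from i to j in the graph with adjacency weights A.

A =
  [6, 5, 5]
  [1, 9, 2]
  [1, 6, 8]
A^⊗3 =
  [8, 11, 11]
  [7, 8, 8]
  [7, 12, 8]

Each entry (A^⊗3)_ij equals the minimum over all length-3 walks i = v_0 → v_1 → … → v_3 = j of Σ_t A[v_t][v_{t+1}]. For example, for (i, j) = (0, 2) we minimise over 9 possible intermediate vertex sequences; the minimum is 11, attained along the walk 0 → 1 → 0 → 2.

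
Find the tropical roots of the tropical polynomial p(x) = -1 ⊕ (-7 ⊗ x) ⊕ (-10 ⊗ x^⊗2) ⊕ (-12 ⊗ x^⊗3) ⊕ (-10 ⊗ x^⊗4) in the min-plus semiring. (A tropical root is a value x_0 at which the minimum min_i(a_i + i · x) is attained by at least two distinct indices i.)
Roots: {-2, 2, 3, 6}

Each tropical root is a break point of the lower envelope of the lines y = a_i + i · x (there are 5 lines, with slopes 0, 1, ..., 4). Only the lines that attain the minimum somewhere contribute to roots; other lines are dominated. Here the surviving (envelope) indices are i = 4, i = 3, i = 2, i = 1, i = 0.
Intersections between consecutive envelope lines give the roots: for adjacent envelope indices i < j the intersection is x = (a_i − a_j) / (j − i). Reading off the sorted break points: {-2, 2, 3, 6}.
Verification: at each break x_0, at least two indices attain the minimum of min_i(a_i + i · x_0).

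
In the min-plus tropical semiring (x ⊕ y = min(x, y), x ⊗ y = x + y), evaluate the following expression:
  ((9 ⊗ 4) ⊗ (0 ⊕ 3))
((9 ⊗ 4) ⊗ (0 ⊕ 3)) = 13

Expand innermost to outermost. Recall ⊕ takes the minimum of its arguments and ⊗ takes their sum. Working out the expression ((9 ⊗ 4) ⊗ (0 ⊕ 3)) gives 13.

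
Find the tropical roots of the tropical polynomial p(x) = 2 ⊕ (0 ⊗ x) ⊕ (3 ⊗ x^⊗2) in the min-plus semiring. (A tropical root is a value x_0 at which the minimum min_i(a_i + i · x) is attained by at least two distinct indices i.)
Roots: {-3, 2}

Each tropical root is a break point of the lower envelope of the lines y = a_i + i · x (there are 3 lines, with slopes 0, 1, ..., 2). Only the lines that attain the minimum somewhere contribute to roots; other lines are dominated. Here the surviving (envelope) indices are i = 2, i = 1, i = 0.
Intersections between consecutive envelope lines give the roots: for adjacent envelope indices i < j the intersection is x = (a_i − a_j) / (j − i). Reading off the sorted break points: {-3, 2}.
Verification: at each break x_0, at least two indices attain the minimum of min_i(a_i + i · x_0).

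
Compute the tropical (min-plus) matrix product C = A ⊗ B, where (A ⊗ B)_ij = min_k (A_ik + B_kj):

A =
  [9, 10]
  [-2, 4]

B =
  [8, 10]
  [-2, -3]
A ⊗ B =
  [8, 7]
  [2, 1]

Apply the min-plus product entry-by-entry:
  C[0][0] = min over k of (A[0][0] + B[0][0] = 9 + 8 = 17, A[0][1] + B[1][0] = 10 + -2 = 8) = 8 (attained at k = 1)
  C[0][1] = min over k of (A[0][0] + B[0][1] = 9 + 10 = 19, A[0][1] + B[1][1] = 10 + -3 = 7) = 7 (attained at k = 1)
  C[1][0] = min over k of (A[1][0] + B[0][0] = -2 + 8 = 6, A[1][1] + B[1][0] = 4 + -2 = 2) = 2 (attained at k = 1)
  C[1][1] = min over k of (A[1][0] + B[0][1] = -2 + 10 = 8, A[1][1] + B[1][1] = 4 + -3 = 1) = 1 (attained at k = 1)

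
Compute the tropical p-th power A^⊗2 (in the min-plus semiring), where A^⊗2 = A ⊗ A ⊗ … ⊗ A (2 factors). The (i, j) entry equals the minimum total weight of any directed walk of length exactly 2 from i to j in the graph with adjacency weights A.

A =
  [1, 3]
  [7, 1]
A^⊗2 =
  [2, 4]
  [8, 2]

Each entry (A^⊗2)_ij equals the minimum over all length-2 walks i = v_0 → v_1 → … → v_2 = j of Σ_t A[v_t][v_{t+1}]. For example, for (i, j) = (0, 1) we minimise over 2 possible intermediate vertex sequences; the minimum is 4, attained along the walk 0 → 0 → 1.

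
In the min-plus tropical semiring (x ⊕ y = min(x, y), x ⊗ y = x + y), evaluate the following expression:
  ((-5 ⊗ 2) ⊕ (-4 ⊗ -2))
((-5 ⊗ 2) ⊕ (-4 ⊗ -2)) = -6

Expand innermost to outermost. Recall ⊕ takes the minimum of its arguments and ⊗ takes their sum. Working out the expression ((-5 ⊗ 2) ⊕ (-4 ⊗ -2)) gives -6.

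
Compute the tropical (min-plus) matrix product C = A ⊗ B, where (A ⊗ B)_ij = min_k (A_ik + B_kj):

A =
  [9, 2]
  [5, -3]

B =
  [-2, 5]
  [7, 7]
A ⊗ B =
  [7, 9]
  [3, 4]

Apply the min-plus product entry-by-entry:
  C[0][0] = min over k of (A[0][0] + B[0][0] = 9 + -2 = 7, A[0][1] + B[1][0] = 2 + 7 = 9) = 7 (attained at k = 0)
  C[0][1] = min over k of (A[0][0] + B[0][1] = 9 + 5 = 14, A[0][1] + B[1][1] = 2 + 7 = 9) = 9 (attained at k = 1)
  C[1][0] = min over k of (A[1][0] + B[0][0] = 5 + -2 = 3, A[1][1] + B[1][0] = -3 + 7 = 4) = 3 (attained at k = 0)
  C[1][1] = min over k of (A[1][0] + B[0][1] = 5 + 5 = 10, A[1][1] + B[1][1] = -3 + 7 = 4) = 4 (attained at k = 1)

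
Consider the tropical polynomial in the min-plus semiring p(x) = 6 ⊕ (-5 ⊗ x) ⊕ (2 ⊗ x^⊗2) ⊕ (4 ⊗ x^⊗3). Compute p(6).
p(6) = 1

A tropical monomial a ⊗ x^⊗i evaluates to a + i · x. Evaluating each term at x = 6:
  Term 0 contributes 6 + 0 · 6 = 6
  Term 1 contributes -5 + 1 · 6 = 1
  Term 2 contributes 2 + 2 · 6 = 14
  Term 3 contributes 4 + 3 · 6 = 22
p(6) = ⊕ of these = min[6, 1, 14, 22] = 1.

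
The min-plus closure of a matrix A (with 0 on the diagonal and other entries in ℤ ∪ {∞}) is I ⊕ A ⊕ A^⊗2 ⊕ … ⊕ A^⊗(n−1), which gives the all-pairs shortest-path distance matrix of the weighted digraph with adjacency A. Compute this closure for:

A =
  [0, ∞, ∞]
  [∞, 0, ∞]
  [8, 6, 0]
Closure =
  [0, ∞, ∞]
  [∞, 0, ∞]
  [8, 6, 0]

This is the Floyd-Warshall all-pairs shortest-path computation. For each intermediate vertex k = 0, 1, …, 2, update dist[i][j] ← min(dist[i][j], dist[i][k] + dist[k][j]). The final matrix gives, for each (i, j), the minimum total weight of any directed path from i to j (possibly empty when i = j).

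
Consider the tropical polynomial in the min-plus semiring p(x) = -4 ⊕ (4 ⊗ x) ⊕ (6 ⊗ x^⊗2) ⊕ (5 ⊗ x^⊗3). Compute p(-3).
p(-3) = -4

A tropical monomial a ⊗ x^⊗i evaluates to a + i · x. Evaluating each term at x = -3:
  Term 0 contributes -4 + 0 · -3 = -4
  Term 1 contributes 4 + 1 · -3 = 1
  Term 2 contributes 6 + 2 · -3 = 0
  Term 3 contributes 5 + 3 · -3 = -4
p(-3) = ⊕ of these = min[-4, 1, 0, -4] = -4.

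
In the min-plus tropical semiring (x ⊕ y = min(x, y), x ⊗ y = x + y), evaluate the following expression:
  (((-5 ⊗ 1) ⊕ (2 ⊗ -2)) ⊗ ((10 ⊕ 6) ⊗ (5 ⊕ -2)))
(((-5 ⊗ 1) ⊕ (2 ⊗ -2)) ⊗ ((10 ⊕ 6) ⊗ (5 ⊕ -2))) = 0

Expand innermost to outermost. Recall ⊕ takes the minimum of its arguments and ⊗ takes their sum. Working out the expression (((-5 ⊗ 1) ⊕ (2 ⊗ -2)) ⊗ ((10 ⊕ 6) ⊗ (5 ⊕ -2))) gives 0.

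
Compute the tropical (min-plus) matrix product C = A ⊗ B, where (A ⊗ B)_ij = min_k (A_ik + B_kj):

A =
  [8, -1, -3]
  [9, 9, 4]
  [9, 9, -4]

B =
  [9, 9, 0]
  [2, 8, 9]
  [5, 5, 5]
A ⊗ B =
  [1, 2, 2]
  [9, 9, 9]
  [1, 1, 1]

Apply the min-plus product entry-by-entry:
  C[0][0] = min over k of (A[0][0] + B[0][0] = 8 + 9 = 17, A[0][1] + B[1][0] = -1 + 2 = 1, A[0][2] + B[2][0] = -3 + 5 = 2) = 1 (attained at k = 1)
  C[0][1] = min over k of (A[0][0] + B[0][1] = 8 + 9 = 17, A[0][1] + B[1][1] = -1 + 8 = 7, A[0][2] + B[2][1] = -3 + 5 = 2) = 2 (attained at k = 2)
  C[0][2] = min over k of (A[0][0] + B[0][2] = 8 + 0 = 8, A[0][1] + B[1][2] = -1 + 9 = 8, A[0][2] + B[2][2] = -3 + 5 = 2) = 2 (attained at k = 2)
  C[1][0] = min over k of (A[1][0] + B[0][0] = 9 + 9 = 18, A[1][1] + B[1][0] = 9 + 2 = 11, A[1][2] + B[2][0] = 4 + 5 = 9) = 9 (attained at k = 2)
  C[1][1] = min over k of (A[1][0] + B[0][1] = 9 + 9 = 18, A[1][1] + B[1][1] = 9 + 8 = 17, A[1][2] + B[2][1] = 4 + 5 = 9) = 9 (attained at k = 2)
  C[1][2] = min over k of (A[1][0] + B[0][2] = 9 + 0 = 9, A[1][1] + B[1][2] = 9 + 9 = 18, A[1][2] + B[2][2] = 4 + 5 = 9) = 9 (attained at k = 0)
  C[2][0] = min over k of (A[2][0] + B[0][0] = 9 + 9 = 18, A[2][1] + B[1][0] = 9 + 2 = 11, A[2][2] + B[2][0] = -4 + 5 = 1) = 1 (attained at k = 2)
  C[2][1] = min over k of (A[2][0] + B[0][1] = 9 + 9 = 18, A[2][1] + B[1][1] = 9 + 8 = 17, A[2][2] + B[2][1] = -4 + 5 = 1) = 1 (attained at k = 2)
  C[2][2] = min over k of (A[2][0] + B[0][2] = 9 + 0 = 9, A[2][1] + B[1][2] = 9 + 9 = 18, A[2][2] + B[2][2] = -4 + 5 = 1) = 1 (attained at k = 2)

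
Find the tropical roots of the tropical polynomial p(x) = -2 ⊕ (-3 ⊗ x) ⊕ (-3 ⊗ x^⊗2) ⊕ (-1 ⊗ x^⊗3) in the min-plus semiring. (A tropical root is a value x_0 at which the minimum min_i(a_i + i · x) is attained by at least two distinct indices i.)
Roots: {-2, 0, 1}

Each tropical root is a break point of the lower envelope of the lines y = a_i + i · x (there are 4 lines, with slopes 0, 1, ..., 3). Only the lines that attain the minimum somewhere contribute to roots; other lines are dominated. Here the surviving (envelope) indices are i = 3, i = 2, i = 1, i = 0.
Intersections between consecutive envelope lines give the roots: for adjacent envelope indices i < j the intersection is x = (a_i − a_j) / (j − i). Reading off the sorted break points: {-2, 0, 1}.
Verification: at each break x_0, at least two indices attain the minimum of min_i(a_i + i · x_0).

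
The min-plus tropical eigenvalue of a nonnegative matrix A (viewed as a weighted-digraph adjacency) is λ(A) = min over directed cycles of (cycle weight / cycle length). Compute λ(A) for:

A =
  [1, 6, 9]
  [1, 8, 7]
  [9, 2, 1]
λ(A) = 1

Enumerate directed cycles and compute their means (weight / length). Sample:
  cycle 0 → 0: weight = 1, length = 1, mean = 1/1 ≈ 1.000
  cycle 1 → 1: weight = 8, length = 1, mean = 8/1 ≈ 8.000
  cycle 2 → 2: weight = 1, length = 1, mean = 1/1 ≈ 1.000
  cycle 0 → 1 → 0: weight = 7, length = 2, mean = 7/2 ≈ 3.500
  cycle 0 → 2 → 0: weight = 18, length = 2, mean = 18/2 ≈ 9.000
  cycle 1 → 0 → 1: weight = 7, length = 2, mean = 7/2 ≈ 3.500
Minimum mean = 1.000, attained e.g. along the cycle 0 → 0 with weight 1 and length 1. So λ(A) = 1/1 = 1.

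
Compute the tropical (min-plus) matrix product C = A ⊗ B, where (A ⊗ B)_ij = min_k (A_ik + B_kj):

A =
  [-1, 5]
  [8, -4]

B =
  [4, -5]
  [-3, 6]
A ⊗ B =
  [2, -6]
  [-7, 2]

Apply the min-plus product entry-by-entry:
  C[0][0] = min over k of (A[0][0] + B[0][0] = -1 + 4 = 3, A[0][1] + B[1][0] = 5 + -3 = 2) = 2 (attained at k = 1)
  C[0][1] = min over k of (A[0][0] + B[0][1] = -1 + -5 = -6, A[0][1] + B[1][1] = 5 + 6 = 11) = -6 (attained at k = 0)
  C[1][0] = min over k of (A[1][0] + B[0][0] = 8 + 4 = 12, A[1][1] + B[1][0] = -4 + -3 = -7) = -7 (attained at k = 1)
  C[1][1] = min over k of (A[1][0] + B[0][1] = 8 + -5 = 3, A[1][1] + B[1][1] = -4 + 6 = 2) = 2 (attained at k = 1)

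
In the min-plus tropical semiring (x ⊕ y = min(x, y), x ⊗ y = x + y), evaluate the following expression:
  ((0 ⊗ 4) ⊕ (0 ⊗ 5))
((0 ⊗ 4) ⊕ (0 ⊗ 5)) = 4

Expand innermost to outermost. Recall ⊕ takes the minimum of its arguments and ⊗ takes their sum. Working out the expression ((0 ⊗ 4) ⊕ (0 ⊗ 5)) gives 4.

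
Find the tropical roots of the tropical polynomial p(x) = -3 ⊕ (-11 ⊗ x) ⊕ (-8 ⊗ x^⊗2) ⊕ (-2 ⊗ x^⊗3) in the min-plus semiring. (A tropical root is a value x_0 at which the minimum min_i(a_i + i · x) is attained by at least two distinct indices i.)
Roots: {-6, -3, 8}

Each tropical root is a break point of the lower envelope of the lines y = a_i + i · x (there are 4 lines, with slopes 0, 1, ..., 3). Only the lines that attain the minimum somewhere contribute to roots; other lines are dominated. Here the surviving (envelope) indices are i = 3, i = 2, i = 1, i = 0.
Intersections between consecutive envelope lines give the roots: for adjacent envelope indices i < j the intersection is x = (a_i − a_j) / (j − i). Reading off the sorted break points: {-6, -3, 8}.
Verification: at each break x_0, at least two indices attain the minimum of min_i(a_i + i · x_0).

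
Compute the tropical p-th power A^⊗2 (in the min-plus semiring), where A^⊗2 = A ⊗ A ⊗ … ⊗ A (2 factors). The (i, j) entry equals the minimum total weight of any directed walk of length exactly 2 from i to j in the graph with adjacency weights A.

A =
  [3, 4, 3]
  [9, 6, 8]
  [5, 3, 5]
A^⊗2 =
  [6, 6, 6]
  [12, 11, 12]
  [8, 8, 8]

Each entry (A^⊗2)_ij equals the minimum over all length-2 walks i = v_0 → v_1 → … → v_2 = j of Σ_t A[v_t][v_{t+1}]. For example, for (i, j) = (0, 2) we minimise over 3 possible intermediate vertex sequences; the minimum is 6, attained along the walk 0 → 0 → 2.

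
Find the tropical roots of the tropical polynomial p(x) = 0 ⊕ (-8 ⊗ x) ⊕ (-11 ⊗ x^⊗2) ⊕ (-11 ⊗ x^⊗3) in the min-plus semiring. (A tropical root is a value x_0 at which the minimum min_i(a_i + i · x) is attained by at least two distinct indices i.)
Roots: {0, 3, 8}

Each tropical root is a break point of the lower envelope of the lines y = a_i + i · x (there are 4 lines, with slopes 0, 1, ..., 3). Only the lines that attain the minimum somewhere contribute to roots; other lines are dominated. Here the surviving (envelope) indices are i = 3, i = 2, i = 1, i = 0.
Intersections between consecutive envelope lines give the roots: for adjacent envelope indices i < j the intersection is x = (a_i − a_j) / (j − i). Reading off the sorted break points: {0, 3, 8}.
Verification: at each break x_0, at least two indices attain the minimum of min_i(a_i + i · x_0).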